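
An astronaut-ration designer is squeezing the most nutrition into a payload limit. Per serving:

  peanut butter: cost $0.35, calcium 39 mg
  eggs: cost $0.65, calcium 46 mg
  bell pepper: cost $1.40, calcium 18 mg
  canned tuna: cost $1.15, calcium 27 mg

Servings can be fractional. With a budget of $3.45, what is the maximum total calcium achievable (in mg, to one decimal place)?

384.4 mg

Calcium per dollar: peanut butter 111.4, eggs 70.77, canned tuna 23.48, bell pepper 12.86.
With no serving limits, spend the whole cost allowance on peanut butter: $3.45 / $0.35 × 39 mg = 384.4 mg.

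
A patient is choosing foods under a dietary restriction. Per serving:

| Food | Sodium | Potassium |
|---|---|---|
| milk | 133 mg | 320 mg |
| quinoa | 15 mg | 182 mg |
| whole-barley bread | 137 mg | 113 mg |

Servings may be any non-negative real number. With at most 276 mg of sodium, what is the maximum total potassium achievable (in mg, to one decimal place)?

Potassium per mg sodium: quinoa 12.13, milk 2.406, whole-barley bread 0.8248.
With no serving limits, spend the whole sodium allowance on quinoa: 276 mg / 15 mg × 182 mg = 3348.8 mg.

3348.8 mg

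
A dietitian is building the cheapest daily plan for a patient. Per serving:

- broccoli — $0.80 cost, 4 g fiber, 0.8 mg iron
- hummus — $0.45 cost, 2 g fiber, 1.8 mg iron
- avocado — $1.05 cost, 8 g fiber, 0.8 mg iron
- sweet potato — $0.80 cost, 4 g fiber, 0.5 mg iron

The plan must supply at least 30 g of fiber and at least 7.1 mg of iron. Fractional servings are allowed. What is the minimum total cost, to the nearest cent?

An LP optimum is at a vertex; with two nutrient constraints at most two foods are used. Check each candidate.
broccoli only: max(30/4, 7.1/0.8) = 8.875 servings → $7.10.
hummus only: max(30/2, 7.1/1.8) = 15 servings → $6.75.
avocado only: max(30/8, 7.1/0.8) = 8.875 servings → $9.32.
sweet potato only: max(30/4, 7.1/0.5) = 14.2 servings → $11.36.
broccoli + hummus with both tight: 7.107 servings and 0.7857 servings → $6.04.
broccoli + avocado: intersection lies outside the first quadrant.
broccoli + sweet potato: intersection lies outside the first quadrant.
hummus + avocado with both tight: 2.562 servings and 3.109 servings → $4.42.
hummus + sweet potato with both tight: 2.161 servings and 6.419 servings → $6.11.
avocado + sweet potato with both targets exact would need a negative amount; discard.
So the least-cost plan costs $4.42.

$4.42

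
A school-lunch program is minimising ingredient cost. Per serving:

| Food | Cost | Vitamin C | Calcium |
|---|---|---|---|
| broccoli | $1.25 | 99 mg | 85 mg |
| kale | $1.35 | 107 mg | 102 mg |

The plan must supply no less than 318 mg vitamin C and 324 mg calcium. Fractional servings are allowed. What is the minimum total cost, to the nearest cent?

$4.29

The cheapest plan sits at a corner of the feasible region — with two constraints it uses at most two foods.
broccoli only: max(318/99, 324/85) = 3.812 servings → $4.76.
kale only: max(318/107, 324/102) = 3.176 servings → $4.29.
broccoli + kale: the both-tight solution has a negative serving — not a feasible corner.
The minimum over all feasible corners is $4.29.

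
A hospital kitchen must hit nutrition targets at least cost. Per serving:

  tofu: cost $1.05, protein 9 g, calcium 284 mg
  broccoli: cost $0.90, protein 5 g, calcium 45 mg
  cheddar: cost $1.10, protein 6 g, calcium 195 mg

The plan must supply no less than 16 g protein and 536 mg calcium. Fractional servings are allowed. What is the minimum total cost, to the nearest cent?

$1.98

A basic optimal solution has at most two foods positive. Try each food alone and each pair with both targets met exactly.
tofu only: max(16/9, 536/284) = 1.887 servings → $1.98.
broccoli only: max(16/5, 536/45) = 11.91 servings → $10.72.
cheddar only: max(16/6, 536/195) = 2.749 servings → $3.02.
tofu + broccoli: intersection lies outside the first quadrant.
tofu + cheddar with both targets exact would need a negative amount; discard.
broccoli + cheddar: the both-tight solution has a negative serving — not a feasible corner.
So the least-cost plan costs $1.98.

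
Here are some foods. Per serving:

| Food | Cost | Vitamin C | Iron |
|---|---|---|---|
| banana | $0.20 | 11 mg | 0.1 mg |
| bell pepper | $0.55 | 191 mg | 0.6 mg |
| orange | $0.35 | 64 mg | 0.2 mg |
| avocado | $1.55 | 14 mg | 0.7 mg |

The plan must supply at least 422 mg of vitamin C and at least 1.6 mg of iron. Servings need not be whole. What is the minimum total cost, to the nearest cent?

$1.47

Two binding constraints pin down two serving amounts, so the optimal mix uses at most two foods. The candidates are each food alone (scaled to the tighter of vitamin C/iron) and each pair with both constraints tight.
banana only: max(422/11, 1.6/0.1) = 38.36 servings → $7.67.
bell pepper only: max(422/191, 1.6/0.6) = 2.667 servings → $1.47.
orange only: max(422/64, 1.6/0.2) = 8 servings → $2.80.
avocado only: max(422/14, 1.6/0.7) = 30.14 servings → $46.72.
banana + bell pepper with both tight: 4.192 servings and 1.968 servings → $1.92.
banana + orange with both tight: 4.286 servings and 5.857 servings → $2.91.
banana + avocado: intersection lies outside the first quadrant.
bell pepper + orange with both targets exact would need a negative amount; discard.
bell pepper + avocado with both tight: 2.179 servings and 0.4182 servings → $1.85.
orange + avocado with both tight: 6.5 servings and 0.4286 servings → $2.94.
The minimum over all feasible corners is $1.47.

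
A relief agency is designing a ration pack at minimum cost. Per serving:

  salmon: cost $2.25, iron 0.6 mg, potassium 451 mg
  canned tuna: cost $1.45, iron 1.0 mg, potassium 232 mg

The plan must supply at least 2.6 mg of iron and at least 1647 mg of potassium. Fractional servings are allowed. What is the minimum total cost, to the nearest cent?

$8.39

The cheapest plan sits at a corner of the feasible region — with two constraints it uses at most two foods.
salmon only: max(2.6/0.6, 1647/451) = 4.333 servings → $9.75.
canned tuna only: max(2.6/1.0, 1647/232) = 7.099 servings → $10.29.
salmon + canned tuna with both tight: 3.348 servings and 0.5914 servings → $8.39.
So the least-cost plan costs $8.39.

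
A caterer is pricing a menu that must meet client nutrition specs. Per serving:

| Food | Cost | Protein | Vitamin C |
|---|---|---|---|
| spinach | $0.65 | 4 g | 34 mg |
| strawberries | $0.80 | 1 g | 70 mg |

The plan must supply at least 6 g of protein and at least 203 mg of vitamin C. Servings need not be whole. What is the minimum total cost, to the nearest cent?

The cheapest plan sits at a corner of the feasible region — with two constraints it uses at most two foods.
spinach only: max(6/4, 203/34) = 5.971 servings → $3.88.
strawberries only: max(6/1, 203/70) = 6 servings → $4.80.
spinach + strawberries with both tight: 0.8821 servings and 2.472 servings → $2.55.
Cheapest feasible corner: $2.55.

$2.55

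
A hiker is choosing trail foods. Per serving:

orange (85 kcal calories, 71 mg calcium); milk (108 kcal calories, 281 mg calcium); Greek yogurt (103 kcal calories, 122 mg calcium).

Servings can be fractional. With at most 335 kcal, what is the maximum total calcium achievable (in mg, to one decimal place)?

Calcium per kcal: milk 2.602, Greek yogurt 1.184, orange 0.8353.
With no serving limits, spend the whole calories allowance on milk: 335 kcal / 108 kcal × 281 mg = 871.6 mg.

871.6 mg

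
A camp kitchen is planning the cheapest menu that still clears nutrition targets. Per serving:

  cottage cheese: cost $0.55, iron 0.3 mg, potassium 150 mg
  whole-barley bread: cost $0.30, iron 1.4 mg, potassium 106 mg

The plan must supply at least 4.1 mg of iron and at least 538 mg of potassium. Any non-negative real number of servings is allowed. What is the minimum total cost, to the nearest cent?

At the optimum either one food covers both requirements or two foods hit both targets exactly; no other combination can be cheaper.
cottage cheese only: max(4.1/0.3, 538/150) = 13.67 servings → $7.52.
whole-barley bread only: max(4.1/1.4, 538/106) = 5.075 servings → $1.52.
cottage cheese + whole-barley bread with both tight: 1.788 servings and 2.545 servings → $1.75.
The minimum over all feasible corners is $1.52.

$1.52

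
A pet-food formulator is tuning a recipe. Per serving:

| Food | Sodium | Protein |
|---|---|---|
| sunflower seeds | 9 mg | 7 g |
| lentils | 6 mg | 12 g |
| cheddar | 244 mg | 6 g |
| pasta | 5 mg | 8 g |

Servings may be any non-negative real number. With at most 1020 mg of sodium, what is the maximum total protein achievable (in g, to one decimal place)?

2040.0 g

Protein per mg sodium: lentils 2, pasta 1.6, sunflower seeds 0.7778, cheddar 0.02459.
With no serving limits, spend the whole sodium allowance on lentils: 1020 mg / 6 mg × 12 g = 2040.0 g.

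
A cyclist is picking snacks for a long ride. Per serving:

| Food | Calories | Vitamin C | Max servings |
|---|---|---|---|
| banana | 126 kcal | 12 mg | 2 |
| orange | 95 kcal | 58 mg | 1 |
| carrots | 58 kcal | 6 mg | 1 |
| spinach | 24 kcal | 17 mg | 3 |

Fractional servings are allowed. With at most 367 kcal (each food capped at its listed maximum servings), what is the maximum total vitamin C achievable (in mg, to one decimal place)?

128.5 mg

Vitamin C per kcal: spinach 0.7083, orange 0.6105, carrots 0.1034, banana 0.09524.
Take 3 servings of spinach: uses 72 kcal, +51.0 mg vitamin C (running total 51.0 mg).
Take 1 serving of orange: uses 95 kcal, +58.0 mg vitamin C (running total 109.0 mg).
Take 1 serving of carrots: uses 58 kcal, +6.0 mg vitamin C (running total 115.0 mg).
Take 1.127 servings of banana: uses 142 kcal, +13.5 mg vitamin C (running total 128.5 mg).
Filling greedily by vitamin C-per-kcal is optimal for one linear limit, giving 128.5 mg.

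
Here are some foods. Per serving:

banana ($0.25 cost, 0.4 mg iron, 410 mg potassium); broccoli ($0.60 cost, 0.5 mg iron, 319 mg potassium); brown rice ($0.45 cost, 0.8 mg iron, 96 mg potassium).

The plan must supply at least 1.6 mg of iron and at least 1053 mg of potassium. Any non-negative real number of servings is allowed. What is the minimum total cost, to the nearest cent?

Check every corner: each single food scaled to meet both minima, and each pair solved so both constraints bind.
banana only: max(1.6/0.4, 1053/410) = 4 servings → $1.00.
broccoli only: max(1.6/0.5, 1053/319) = 3.301 servings → $1.98.
brown rice only: max(1.6/0.8, 1053/96) = 10.97 servings → $4.94.
banana + broccoli with both tight: 0.208 servings and 3.034 servings → $1.87.
banana + brown rice with both tight: 2.378 servings and 0.8108 servings → $0.96.
broccoli + brown rice: the both-tight solution has a negative serving — not a feasible corner.
So the least-cost plan costs $0.96.

$0.96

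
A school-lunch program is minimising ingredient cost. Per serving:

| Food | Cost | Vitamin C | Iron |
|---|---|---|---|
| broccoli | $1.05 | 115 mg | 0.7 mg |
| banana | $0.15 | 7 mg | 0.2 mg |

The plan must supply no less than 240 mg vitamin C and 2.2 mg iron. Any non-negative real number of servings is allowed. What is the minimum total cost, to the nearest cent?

$2.60

For a min-cost LP with two ≥-constraints, a basic feasible solution has at most two positive variables.
broccoli only: max(240/115, 2.2/0.7) = 3.143 servings → $3.30.
banana only: max(240/7, 2.2/0.2) = 34.29 servings → $5.14.
broccoli + banana with both tight: 1.801 servings and 4.696 servings → $2.60.
The minimum over all feasible corners is $2.60.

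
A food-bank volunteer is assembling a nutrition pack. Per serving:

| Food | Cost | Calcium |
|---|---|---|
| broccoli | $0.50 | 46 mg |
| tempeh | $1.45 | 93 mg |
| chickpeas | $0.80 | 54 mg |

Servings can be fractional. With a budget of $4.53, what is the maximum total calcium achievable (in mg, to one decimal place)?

416.8 mg

Calcium per dollar: broccoli 92, chickpeas 67.5, tempeh 64.14.
With no serving limits, spend the whole cost allowance on broccoli: $4.53 / $0.50 × 46 mg = 416.8 mg.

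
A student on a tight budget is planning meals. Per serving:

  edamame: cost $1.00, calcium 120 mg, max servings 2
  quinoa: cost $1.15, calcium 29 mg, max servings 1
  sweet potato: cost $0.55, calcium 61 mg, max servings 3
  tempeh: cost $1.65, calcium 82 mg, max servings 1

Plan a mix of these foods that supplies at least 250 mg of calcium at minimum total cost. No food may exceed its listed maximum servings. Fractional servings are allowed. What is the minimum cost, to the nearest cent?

$2.09

Cost per mg of calcium: edamame $0.0083, sweet potato $0.0090, tempeh $0.0201, quinoa $0.0397.
Take 2 servings of edamame: +240.0 mg calcium for $2.00 (total $2.00, still need 10.0 mg).
Take 0.1639 servings of sweet potato: +10.0 mg calcium for $0.09 (total $2.09, still need 0.0 mg).
Filling from the cheapest source first is optimal under one linear minimum: $2.09.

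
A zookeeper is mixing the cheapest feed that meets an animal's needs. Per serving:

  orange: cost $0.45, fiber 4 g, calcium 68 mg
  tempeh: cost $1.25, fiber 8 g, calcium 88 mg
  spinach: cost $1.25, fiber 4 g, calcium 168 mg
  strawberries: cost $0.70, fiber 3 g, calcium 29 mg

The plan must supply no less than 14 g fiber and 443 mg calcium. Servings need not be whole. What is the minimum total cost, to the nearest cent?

$2.93

orange only: max(14/4, 443/68) = 6.515 servings → $2.93.
tempeh only: max(14/8, 443/88) = 5.034 servings → $6.29.
spinach only: max(14/4, 443/168) = 3.5 servings → $4.38.
strawberries only: max(14/3, 443/29) = 15.28 servings → $10.69.
orange + tempeh: intersection lies outside the first quadrant.
orange + spinach with both tight: 1.45 servings and 2.05 servings → $3.21.
orange + strawberries: intersection lies outside the first quadrant.
tempeh + spinach with both tight: 0.5847 servings and 2.331 servings → $3.64.
tempeh + strawberries: intersection lies outside the first quadrant.
spinach + strawberries with both tight: 2.379 servings and 1.495 servings → $4.02.
The minimum over all feasible corners is $2.93.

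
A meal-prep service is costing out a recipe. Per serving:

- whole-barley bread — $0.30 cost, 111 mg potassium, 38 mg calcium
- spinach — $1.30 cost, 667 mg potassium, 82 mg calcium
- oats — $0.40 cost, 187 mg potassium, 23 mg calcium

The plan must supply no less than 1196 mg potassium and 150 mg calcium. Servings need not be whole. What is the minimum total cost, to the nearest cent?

$2.34

A basic optimal solution has at most two foods positive. Try each food alone and each pair with both targets met exactly.
whole-barley bread only: max(1196/111, 150/38) = 10.77 servings → $3.23.
spinach only: max(1196/667, 150/82) = 1.829 servings → $2.38.
oats only: max(1196/187, 150/23) = 6.522 servings → $2.61.
whole-barley bread + spinach with both tight: 0.1218 servings and 1.773 servings → $2.34.
whole-barley bread + oats with both tight: 0.119 servings and 6.325 servings → $2.57.
spinach + oats with both targets exact would need a negative amount; discard.
So the least-cost plan costs $2.34.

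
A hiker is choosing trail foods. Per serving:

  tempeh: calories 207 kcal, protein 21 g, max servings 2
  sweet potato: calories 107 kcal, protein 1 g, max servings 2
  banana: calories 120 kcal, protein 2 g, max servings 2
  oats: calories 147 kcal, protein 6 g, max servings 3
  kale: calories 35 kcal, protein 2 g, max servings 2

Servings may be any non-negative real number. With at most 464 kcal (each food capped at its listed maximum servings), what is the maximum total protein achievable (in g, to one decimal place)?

44.9 g

Protein per kcal: tempeh 0.1014, kale 0.05714, oats 0.04082, banana 0.01667, sweet potato 0.009346.
Take 2 servings of tempeh: uses 414 kcal, +42.0 g protein (running total 42.0 g).
Take 1.429 servings of kale: uses 50 kcal, +2.9 g protein (running total 44.9 g).
Filling greedily by protein-per-kcal is optimal for one linear limit, giving 44.9 g.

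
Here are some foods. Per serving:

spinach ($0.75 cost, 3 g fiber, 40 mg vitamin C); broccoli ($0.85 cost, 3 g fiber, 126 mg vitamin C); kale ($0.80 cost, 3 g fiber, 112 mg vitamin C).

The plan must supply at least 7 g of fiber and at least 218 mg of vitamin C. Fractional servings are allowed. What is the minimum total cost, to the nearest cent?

The cheapest plan sits at a corner of the feasible region — with two constraints it uses at most two foods.
spinach only: max(7/3, 218/40) = 5.45 servings → $4.09.
broccoli only: max(7/3, 218/126) = 2.333 servings → $1.98.
kale only: max(7/3, 218/112) = 2.333 servings → $1.87.
spinach + broccoli with both tight: 0.8837 servings and 1.45 servings → $1.89.
spinach + kale with both tight: 0.6019 servings and 1.731 servings → $1.84.
broccoli + kale: the both-tight solution has a negative serving — not a feasible corner.
So the least-cost plan costs $1.84.

$1.84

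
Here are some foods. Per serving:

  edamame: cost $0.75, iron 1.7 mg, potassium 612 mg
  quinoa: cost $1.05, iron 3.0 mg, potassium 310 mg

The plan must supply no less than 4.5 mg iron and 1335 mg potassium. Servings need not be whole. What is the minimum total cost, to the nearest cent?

$1.88

Compare the cost at each extreme point of the feasible region.
edamame only: max(4.5/1.7, 1335/612) = 2.647 servings → $1.99.
quinoa only: max(4.5/3.0, 1335/310) = 4.306 servings → $4.52.
edamame + quinoa with both tight: 1.994 servings and 0.3701 servings → $1.88.
So the least-cost plan costs $1.88.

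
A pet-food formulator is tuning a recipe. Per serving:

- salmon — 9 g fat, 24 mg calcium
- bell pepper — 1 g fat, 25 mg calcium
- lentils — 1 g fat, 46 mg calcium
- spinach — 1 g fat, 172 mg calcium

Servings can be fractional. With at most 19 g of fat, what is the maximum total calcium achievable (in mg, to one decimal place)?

3268.0 mg

Calcium per g fat: spinach 172, lentils 46, bell pepper 25, salmon 2.667.
With no serving limits, spend the whole fat allowance on spinach: 19 g / 1 g × 172 mg = 3268.0 mg.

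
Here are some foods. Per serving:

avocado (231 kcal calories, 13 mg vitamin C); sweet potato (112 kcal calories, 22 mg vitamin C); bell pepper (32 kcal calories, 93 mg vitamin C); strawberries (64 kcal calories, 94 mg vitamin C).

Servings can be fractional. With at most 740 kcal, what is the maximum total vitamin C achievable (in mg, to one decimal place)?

2150.6 mg

Vitamin C per kcal: bell pepper 2.906, strawberries 1.469, sweet potato 0.1964, avocado 0.05628.
With no serving limits, spend the whole calories allowance on bell pepper: 740 kcal / 32 kcal × 93 mg = 2150.6 mg.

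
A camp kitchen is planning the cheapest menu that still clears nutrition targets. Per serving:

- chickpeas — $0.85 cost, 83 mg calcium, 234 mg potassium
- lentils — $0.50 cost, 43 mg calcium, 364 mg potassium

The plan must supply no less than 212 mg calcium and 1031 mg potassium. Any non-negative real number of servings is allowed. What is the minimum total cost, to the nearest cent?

For a min-cost LP with two ≥-constraints, a basic feasible solution has at most two positive variables.
chickpeas only: max(212/83, 1031/234) = 4.406 servings → $3.75.
lentils only: max(212/43, 1031/364) = 4.93 servings → $2.47.
chickpeas + lentils with both tight: 1.63 servings and 1.785 servings → $2.28.
The minimum over all feasible corners is $2.28.

$2.28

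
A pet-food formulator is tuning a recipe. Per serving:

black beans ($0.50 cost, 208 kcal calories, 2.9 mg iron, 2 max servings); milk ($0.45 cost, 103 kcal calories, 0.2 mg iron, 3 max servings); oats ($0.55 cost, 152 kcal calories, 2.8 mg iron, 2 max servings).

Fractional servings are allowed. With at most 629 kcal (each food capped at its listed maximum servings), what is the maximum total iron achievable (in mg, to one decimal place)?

Iron per kcal: oats 0.01842, black beans 0.01394, milk 0.001942.
Take 2 servings of oats: uses 304 kcal, +5.6 mg iron (running total 5.6 mg).
Take 1.562 servings of black beans: uses 325 kcal, +4.5 mg iron (running total 10.1 mg).
Filling greedily by iron-per-kcal is optimal for one linear limit, giving 10.1 mg.

10.1 mg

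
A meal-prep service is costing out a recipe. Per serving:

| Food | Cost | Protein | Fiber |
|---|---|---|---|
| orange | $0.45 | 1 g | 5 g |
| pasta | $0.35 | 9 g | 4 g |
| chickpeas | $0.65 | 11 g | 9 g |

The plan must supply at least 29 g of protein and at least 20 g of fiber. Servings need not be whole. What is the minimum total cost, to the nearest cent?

A basic optimal solution has at most two foods positive. Try each food alone and each pair with both targets met exactly.
orange only: max(29/1, 20/5) = 29 servings → $13.05.
pasta only: max(29/9, 20/4) = 5 servings → $1.75.
chickpeas only: max(29/11, 20/9) = 2.636 servings → $1.71.
orange + pasta with both tight: 1.561 servings and 3.049 servings → $1.77.
orange + chickpeas: intersection lies outside the first quadrant.
pasta + chickpeas with both tight: 1.108 servings and 1.73 servings → $1.51.
So the least-cost plan costs $1.51.

$1.51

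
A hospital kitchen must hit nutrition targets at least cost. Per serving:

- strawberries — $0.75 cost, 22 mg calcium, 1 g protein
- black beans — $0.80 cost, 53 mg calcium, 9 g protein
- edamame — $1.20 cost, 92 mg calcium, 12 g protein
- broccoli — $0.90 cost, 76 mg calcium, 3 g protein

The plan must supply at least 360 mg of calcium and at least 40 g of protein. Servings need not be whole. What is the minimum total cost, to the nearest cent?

$4.60

This is a tiny linear program; its minimum lies at a vertex of the feasible set. List the vertices and price them.
strawberries only: max(360/22, 40/1) = 40 servings → $30.00.
black beans only: max(360/53, 40/9) = 6.792 servings → $5.43.
edamame only: max(360/92, 40/12) = 3.913 servings → $4.70.
broccoli only: max(360/76, 40/3) = 13.33 servings → $12.00.
strawberries + black beans with both tight: 7.724 servings and 3.586 servings → $8.66.
strawberries + edamame with both tight: 3.721 servings and 3.023 servings → $6.42.
strawberries + broccoli: intersection lies outside the first quadrant.
black beans + edamame: intersection lies outside the first quadrant.
black beans + broccoli with both tight: 3.733 servings and 2.133 servings → $4.91.
edamame + broccoli with both tight: 3.082 servings and 1.006 servings → $4.60.
So the least-cost plan costs $4.60.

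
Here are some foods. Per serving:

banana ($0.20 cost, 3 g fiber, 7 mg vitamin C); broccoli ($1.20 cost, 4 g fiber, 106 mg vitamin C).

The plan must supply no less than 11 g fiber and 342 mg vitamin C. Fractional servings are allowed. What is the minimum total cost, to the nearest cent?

$3.87

With two linear requirements the optimum uses one or two foods; enumerate the corners.
banana only: max(11/3, 342/7) = 48.86 servings → $9.77.
broccoli only: max(11/4, 342/106) = 3.226 servings → $3.87.
banana + broccoli: the both-tight solution has a negative serving — not a feasible corner.
So the least-cost plan costs $3.87.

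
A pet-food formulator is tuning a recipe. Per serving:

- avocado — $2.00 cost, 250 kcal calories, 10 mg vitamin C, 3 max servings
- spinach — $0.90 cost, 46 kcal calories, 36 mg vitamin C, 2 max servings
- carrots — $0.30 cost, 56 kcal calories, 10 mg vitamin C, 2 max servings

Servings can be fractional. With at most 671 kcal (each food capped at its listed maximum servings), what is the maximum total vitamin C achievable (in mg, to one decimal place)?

Vitamin C per kcal: spinach 0.7826, carrots 0.1786, avocado 0.04.
Take 2 servings of spinach: uses 92 kcal, +72.0 mg vitamin C (running total 72.0 mg).
Take 2 servings of carrots: uses 112 kcal, +20.0 mg vitamin C (running total 92.0 mg).
Take 1.868 servings of avocado: uses 467 kcal, +18.7 mg vitamin C (running total 110.7 mg).
Filling greedily by vitamin C-per-kcal is optimal for one linear limit, giving 110.7 mg.

110.7 mg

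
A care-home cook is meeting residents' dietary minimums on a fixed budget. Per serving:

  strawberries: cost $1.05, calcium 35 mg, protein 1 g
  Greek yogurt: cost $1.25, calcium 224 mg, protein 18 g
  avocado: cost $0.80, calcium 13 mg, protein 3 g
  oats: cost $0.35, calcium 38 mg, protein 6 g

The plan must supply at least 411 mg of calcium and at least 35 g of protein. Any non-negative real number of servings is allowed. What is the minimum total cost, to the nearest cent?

$2.39

An LP optimum is at a vertex; with two nutrient constraints at most two foods are used. Check each candidate.
strawberries only: max(411/35, 35/1) = 35 servings → $36.75.
Greek yogurt only: max(411/224, 35/18) = 1.944 servings → $2.43.
avocado only: max(411/13, 35/3) = 31.62 servings → $25.29.
oats only: max(411/38, 35/6) = 10.82 servings → $3.79.
strawberries + Greek yogurt: intersection lies outside the first quadrant.
strawberries + avocado with both tight: 8.457 servings and 8.848 servings → $15.96.
strawberries + oats with both tight: 6.605 servings and 4.733 servings → $8.59.
Greek yogurt + avocado with both tight: 1.776 servings and 1.009 servings → $3.03.
Greek yogurt + oats with both tight: 1.721 servings and 0.6697 servings → $2.39.
avocado + oats: the both-tight solution has a negative serving — not a feasible corner.
The minimum over all feasible corners is $2.39.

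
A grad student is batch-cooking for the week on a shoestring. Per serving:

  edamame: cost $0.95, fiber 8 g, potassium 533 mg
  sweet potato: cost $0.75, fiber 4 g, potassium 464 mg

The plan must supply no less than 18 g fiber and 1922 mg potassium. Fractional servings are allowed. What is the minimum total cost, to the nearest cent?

With two linear requirements the optimum uses one or two foods; enumerate the corners.
edamame only: max(18/8, 1922/533) = 3.606 servings → $3.43.
sweet potato only: max(18/4, 1922/464) = 4.5 servings → $3.38.
edamame + sweet potato with both tight: 0.4203 servings and 3.659 servings → $3.14.
So the least-cost plan costs $3.14.

$3.14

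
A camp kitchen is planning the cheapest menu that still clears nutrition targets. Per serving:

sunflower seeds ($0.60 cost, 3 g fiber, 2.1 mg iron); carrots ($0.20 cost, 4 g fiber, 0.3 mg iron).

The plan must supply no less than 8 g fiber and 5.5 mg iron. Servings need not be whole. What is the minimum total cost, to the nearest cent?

$1.58

At the optimum either one food covers both requirements or two foods hit both targets exactly; no other combination can be cheaper.
sunflower seeds only: max(8/3, 5.5/2.1) = 2.667 servings → $1.60.
carrots only: max(8/4, 5.5/0.3) = 18.33 servings → $3.67.
sunflower seeds + carrots with both tight: 2.613 servings and 0.04 servings → $1.58.
Cheapest feasible corner: $1.58.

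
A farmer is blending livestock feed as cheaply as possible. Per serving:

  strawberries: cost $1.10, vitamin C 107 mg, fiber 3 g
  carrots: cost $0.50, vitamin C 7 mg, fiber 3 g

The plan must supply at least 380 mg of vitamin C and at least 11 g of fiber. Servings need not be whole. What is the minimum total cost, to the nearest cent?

$3.96

Two binding constraints pin down two serving amounts, so the optimal mix uses at most two foods. The candidates are each food alone (scaled to the tighter of vitamin C/fiber) and each pair with both constraints tight.
strawberries only: max(380/107, 11/3) = 3.667 servings → $4.03.
carrots only: max(380/7, 11/3) = 54.29 servings → $27.14.
strawberries + carrots with both tight: 3.543 servings and 0.1233 servings → $3.96.
So the least-cost plan costs $3.96.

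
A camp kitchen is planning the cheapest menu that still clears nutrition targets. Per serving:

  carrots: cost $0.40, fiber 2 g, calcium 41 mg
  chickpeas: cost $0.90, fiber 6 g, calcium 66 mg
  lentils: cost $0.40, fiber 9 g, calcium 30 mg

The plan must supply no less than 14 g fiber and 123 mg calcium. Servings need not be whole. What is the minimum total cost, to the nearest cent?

Two binding constraints pin down two serving amounts, so the optimal mix uses at most two foods. The candidates are each food alone (scaled to the tighter of fiber/calcium) and each pair with both constraints tight.
carrots only: max(14/2, 123/41) = 7 servings → $2.80.
chickpeas only: max(14/6, 123/66) = 2.333 servings → $2.10.
lentils only: max(14/9, 123/30) = 4.1 servings → $1.64.
carrots + chickpeas with both targets exact would need a negative amount; discard.
carrots + lentils with both tight: 2.223 servings and 1.061 servings → $1.31.
chickpeas + lentils with both tight: 1.659 servings and 0.4493 servings → $1.67.
So the least-cost plan costs $1.31.

$1.31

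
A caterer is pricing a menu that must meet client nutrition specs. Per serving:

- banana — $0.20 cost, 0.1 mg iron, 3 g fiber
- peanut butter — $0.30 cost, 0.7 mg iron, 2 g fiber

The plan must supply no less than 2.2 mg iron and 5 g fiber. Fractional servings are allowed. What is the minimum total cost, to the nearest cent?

$0.94

A basic optimal solution has at most two foods positive. Try each food alone and each pair with both targets met exactly.
banana only: max(2.2/0.1, 5/3) = 22 servings → $4.40.
peanut butter only: max(2.2/0.7, 5/2) = 3.143 servings → $0.94.
banana + peanut butter: intersection lies outside the first quadrant.
Cheapest feasible corner: $0.94.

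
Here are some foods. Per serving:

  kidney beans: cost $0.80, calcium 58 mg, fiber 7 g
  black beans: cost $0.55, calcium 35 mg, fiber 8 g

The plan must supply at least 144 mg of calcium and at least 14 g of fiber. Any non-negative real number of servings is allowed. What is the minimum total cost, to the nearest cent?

$1.99

This is a tiny linear program; its minimum lies at a vertex of the feasible set. List the vertices and price them.
kidney beans only: max(144/58, 14/7) = 2.483 servings → $1.99.
black beans only: max(144/35, 14/8) = 4.114 servings → $2.26.
kidney beans + black beans: intersection lies outside the first quadrant.
So the least-cost plan costs $1.99.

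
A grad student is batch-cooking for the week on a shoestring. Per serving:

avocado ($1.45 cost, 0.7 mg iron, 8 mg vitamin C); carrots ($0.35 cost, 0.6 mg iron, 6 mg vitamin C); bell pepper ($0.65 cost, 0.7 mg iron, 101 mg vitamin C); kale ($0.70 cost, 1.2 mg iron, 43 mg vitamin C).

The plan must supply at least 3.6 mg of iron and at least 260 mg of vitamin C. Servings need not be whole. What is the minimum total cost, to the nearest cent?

avocado only: max(3.6/0.7, 260/8) = 32.5 servings → $47.12.
carrots only: max(3.6/0.6, 260/6) = 43.33 servings → $15.17.
bell pepper only: max(3.6/0.7, 260/101) = 5.143 servings → $3.34.
kale only: max(3.6/1.2, 260/43) = 6.047 servings → $4.23.
avocado + carrots: intersection lies outside the first quadrant.
avocado + bell pepper with both tight: 2.79 servings and 2.353 servings → $5.57.
avocado + kale with both targets exact would need a negative amount; discard.
carrots + bell pepper with both tight: 3.22 servings and 2.383 servings → $2.68.
carrots + kale with both targets exact would need a negative amount; discard.
bell pepper + kale with both tight: 1.726 servings and 1.993 servings → $2.52.
The minimum over all feasible corners is $2.52.

$2.52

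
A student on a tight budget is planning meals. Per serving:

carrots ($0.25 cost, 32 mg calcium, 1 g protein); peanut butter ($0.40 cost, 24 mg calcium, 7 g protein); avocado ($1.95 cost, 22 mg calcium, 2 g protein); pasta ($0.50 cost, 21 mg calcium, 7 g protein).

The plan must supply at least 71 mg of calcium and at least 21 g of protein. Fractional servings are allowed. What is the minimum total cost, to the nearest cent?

For a min-cost LP with two ≥-constraints, a basic feasible solution has at most two positive variables.
carrots only: max(71/32, 21/1) = 21 servings → $5.25.
peanut butter only: max(71/24, 21/7) = 3 servings → $1.20.
avocado only: max(71/22, 21/2) = 10.5 servings → $20.48.
pasta only: max(71/21, 21/7) = 3.381 servings → $1.69.
carrots + peanut butter: the both-tight solution has a negative serving — not a feasible corner.
carrots + avocado: the both-tight solution has a negative serving — not a feasible corner.
carrots + pasta with both tight: 0.2759 servings and 2.961 servings → $1.55.
peanut butter + avocado with both targets exact would need a negative amount; discard.
peanut butter + pasta with both tight: 2.667 servings and 0.3333 servings → $1.23.
avocado + pasta with both tight: 0.5 servings and 2.857 servings → $2.40.
The minimum over all feasible corners is $1.20.

$1.20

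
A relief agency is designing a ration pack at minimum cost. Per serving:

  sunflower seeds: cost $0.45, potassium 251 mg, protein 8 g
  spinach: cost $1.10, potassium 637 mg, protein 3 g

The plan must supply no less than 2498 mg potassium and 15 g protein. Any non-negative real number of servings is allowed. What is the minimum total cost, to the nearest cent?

$4.32

An LP optimum is at a vertex; with two nutrient constraints at most two foods are used. Check each candidate.
sunflower seeds only: max(2498/251, 15/8) = 9.952 servings → $4.48.
spinach only: max(2498/637, 15/3) = 5 servings → $5.50.
sunflower seeds + spinach with both tight: 0.4746 servings and 3.735 servings → $4.32.
So the least-cost plan costs $4.32.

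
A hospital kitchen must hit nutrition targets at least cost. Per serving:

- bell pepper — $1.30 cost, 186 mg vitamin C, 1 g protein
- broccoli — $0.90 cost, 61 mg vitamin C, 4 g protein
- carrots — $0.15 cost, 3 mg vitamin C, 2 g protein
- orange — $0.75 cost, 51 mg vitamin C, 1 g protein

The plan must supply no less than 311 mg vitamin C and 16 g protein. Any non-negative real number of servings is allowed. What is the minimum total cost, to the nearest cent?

$3.11

Minimising a linear cost over {vitamin C ≥ 311, protein ≥ 16, servings ≥ 0} — the optimum is at a vertex, using one or two foods.
bell pepper only: max(311/186, 16/1) = 16 servings → $20.80.
broccoli only: max(311/61, 16/4) = 5.098 servings → $4.59.
carrots only: max(311/3, 16/2) = 103.7 servings → $15.55.
orange only: max(311/51, 16/1) = 16 servings → $12.00.
bell pepper + broccoli with both tight: 0.3924 servings and 3.902 servings → $4.02.
bell pepper + carrots with both tight: 1.556 servings and 7.222 servings → $3.11.
bell pepper + orange: intersection lies outside the first quadrant.
broccoli + carrots with both targets exact would need a negative amount; discard.
broccoli + orange with both tight: 3.531 servings and 1.874 servings → $4.58.
carrots + orange with both tight: 5.101 servings and 5.798 servings → $5.11.
The minimum over all feasible corners is $3.11.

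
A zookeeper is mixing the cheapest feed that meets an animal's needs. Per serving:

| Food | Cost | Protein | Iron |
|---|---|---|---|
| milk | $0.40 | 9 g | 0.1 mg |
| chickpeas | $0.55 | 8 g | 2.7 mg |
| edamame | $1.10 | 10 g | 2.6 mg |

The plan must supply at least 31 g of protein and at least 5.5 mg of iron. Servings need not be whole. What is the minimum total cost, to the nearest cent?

$1.76

milk only: max(31/9, 5.5/0.1) = 55 servings → $22.00.
chickpeas only: max(31/8, 5.5/2.7) = 3.875 servings → $2.13.
edamame only: max(31/10, 5.5/2.6) = 3.1 servings → $3.41.
milk + chickpeas with both tight: 1.689 servings and 1.974 servings → $1.76.
milk + edamame with both tight: 1.143 servings and 2.071 servings → $2.74.
chickpeas + edamame: intersection lies outside the first quadrant.
So the least-cost plan costs $1.76.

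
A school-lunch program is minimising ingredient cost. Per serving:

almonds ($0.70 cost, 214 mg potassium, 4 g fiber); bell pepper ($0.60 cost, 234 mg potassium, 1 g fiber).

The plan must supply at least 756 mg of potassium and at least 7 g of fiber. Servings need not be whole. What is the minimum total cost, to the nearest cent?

almonds only: max(756/214, 7/4) = 3.533 servings → $2.47.
bell pepper only: max(756/234, 7/1) = 7 servings → $4.20.
almonds + bell pepper with both tight: 1.222 servings and 2.114 servings → $2.12.
So the least-cost plan costs $2.12.

$2.12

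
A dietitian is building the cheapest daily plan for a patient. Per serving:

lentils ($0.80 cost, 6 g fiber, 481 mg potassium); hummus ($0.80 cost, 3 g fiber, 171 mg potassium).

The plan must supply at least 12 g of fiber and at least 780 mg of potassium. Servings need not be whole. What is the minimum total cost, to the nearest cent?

lentils only: max(12/6, 780/481) = 2 servings → $1.60.
hummus only: max(12/3, 780/171) = 4.561 servings → $3.65.
lentils + hummus with both tight: 0.6906 servings and 2.619 servings → $2.65.
So the least-cost plan costs $1.60.

$1.60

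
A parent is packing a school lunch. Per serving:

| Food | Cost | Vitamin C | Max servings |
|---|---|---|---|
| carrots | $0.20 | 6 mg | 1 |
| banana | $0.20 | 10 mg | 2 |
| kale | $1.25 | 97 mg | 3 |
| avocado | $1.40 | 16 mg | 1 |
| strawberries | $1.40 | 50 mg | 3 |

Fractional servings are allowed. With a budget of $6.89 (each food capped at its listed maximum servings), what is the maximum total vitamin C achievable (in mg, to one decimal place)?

408.9 mg

Vitamin C per dollar: kale 77.6, banana 50, strawberries 35.71, carrots 30, avocado 11.43.
Take 3 servings of kale: spends $3.75, +291.0 mg vitamin C (running total 291.0 mg).
Take 2 servings of banana: spends $0.40, +20.0 mg vitamin C (running total 311.0 mg).
Take 1.957 servings of strawberries: spends $2.74, +97.9 mg vitamin C (running total 408.9 mg).
Greedy by best ratio exhausts the cost allowance optimally: 408.9 mg.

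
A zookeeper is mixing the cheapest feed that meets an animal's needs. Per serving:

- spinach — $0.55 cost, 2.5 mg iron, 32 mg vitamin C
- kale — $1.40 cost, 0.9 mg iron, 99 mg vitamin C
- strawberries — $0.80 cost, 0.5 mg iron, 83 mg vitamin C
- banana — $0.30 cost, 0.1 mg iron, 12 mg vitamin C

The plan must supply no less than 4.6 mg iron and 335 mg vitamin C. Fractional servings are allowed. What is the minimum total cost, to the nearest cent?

$3.50

spinach only: max(4.6/2.5, 335/32) = 10.47 servings → $5.76.
kale only: max(4.6/0.9, 335/99) = 5.111 servings → $7.16.
strawberries only: max(4.6/0.5, 335/83) = 9.2 servings → $7.36.
banana only: max(4.6/0.1, 335/12) = 46 servings → $13.80.
spinach + kale with both tight: 0.7037 servings and 3.156 servings → $4.81.
spinach + strawberries with both tight: 1.119 servings and 3.605 servings → $3.50.
spinach + banana with both tight: 0.8097 servings and 25.76 servings → $8.17.
kale + strawberries: intersection lies outside the first quadrant.
kale + banana with both targets exact would need a negative amount; discard.
strawberries + banana: intersection lies outside the first quadrant.
The minimum over all feasible corners is $3.50.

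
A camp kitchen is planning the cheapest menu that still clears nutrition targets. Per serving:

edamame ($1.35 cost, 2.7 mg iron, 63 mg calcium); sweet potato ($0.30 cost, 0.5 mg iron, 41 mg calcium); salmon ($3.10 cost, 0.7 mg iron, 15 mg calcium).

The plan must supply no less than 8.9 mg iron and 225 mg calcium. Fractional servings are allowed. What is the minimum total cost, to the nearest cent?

Minimising a linear cost over {iron ≥ 8.9, calcium ≥ 225, servings ≥ 0} — the optimum is at a vertex, using one or two foods.
edamame only: max(8.9/2.7, 225/63) = 3.571 servings → $4.82.
sweet potato only: max(8.9/0.5, 225/41) = 17.8 servings → $5.34.
salmon only: max(8.9/0.7, 225/15) = 15 servings → $46.50.
edamame + sweet potato with both tight: 3.187 servings and 0.5909 servings → $4.48.
edamame + salmon with both targets exact would need a negative amount; discard.
sweet potato + salmon with both tight: 1.132 servings and 11.91 servings → $37.25.
The minimum over all feasible corners is $4.48.

$4.48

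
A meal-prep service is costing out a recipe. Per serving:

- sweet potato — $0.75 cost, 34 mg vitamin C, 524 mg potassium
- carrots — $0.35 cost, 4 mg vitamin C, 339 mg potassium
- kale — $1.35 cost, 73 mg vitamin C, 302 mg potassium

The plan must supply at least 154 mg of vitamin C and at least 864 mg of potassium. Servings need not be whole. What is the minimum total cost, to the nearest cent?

$2.92

At the optimum either one food covers both requirements or two foods hit both targets exactly; no other combination can be cheaper.
sweet potato only: max(154/34, 864/524) = 4.529 servings → $3.40.
carrots only: max(154/4, 864/339) = 38.5 servings → $13.47.
kale only: max(154/73, 864/302) = 2.861 servings → $3.86.
sweet potato + carrots: intersection lies outside the first quadrant.
sweet potato + kale with both tight: 0.5919 servings and 1.834 servings → $2.92.
carrots + kale with both tight: 0.7037 servings and 2.071 servings → $3.04.
The minimum over all feasible corners is $2.92.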